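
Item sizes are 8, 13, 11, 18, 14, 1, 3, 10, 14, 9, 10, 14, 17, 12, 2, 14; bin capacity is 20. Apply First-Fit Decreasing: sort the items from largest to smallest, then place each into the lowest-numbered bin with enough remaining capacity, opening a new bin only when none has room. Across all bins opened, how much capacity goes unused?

Sorted descending: 18, 17, 14, 14, 14, 14, 13, 12, 11, 10, 10, 9, 8, 3, 2, 1.
18 → bin 1 (remaining 2)
17 → bin 2 (remaining 3)
14 → bin 3 (remaining 6)
14 → bin 4 (remaining 6)
14 → bin 5 (remaining 6)
14 → bin 6 (remaining 6)
13 → bin 7 (remaining 7)
12 → bin 8 (remaining 8)
11 → bin 9 (remaining 9)
10 → bin 10 (remaining 10)
10 → bin 10 (remaining 0)
9 → bin 9 (remaining 0)
8 → bin 8 (remaining 0)
3 → bin 2 (remaining 0)
2 → bin 1 (remaining 0)
1 → bin 3 (remaining 5)
10 bins × 20 = 200; used 170; unused 30.

30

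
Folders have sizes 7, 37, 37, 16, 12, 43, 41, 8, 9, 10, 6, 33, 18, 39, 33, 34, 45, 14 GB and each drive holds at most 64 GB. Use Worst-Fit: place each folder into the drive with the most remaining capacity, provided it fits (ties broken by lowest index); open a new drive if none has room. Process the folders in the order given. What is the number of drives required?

9

7 GB → drive 1 (remaining 57 GB)
37 GB → drive 1 (remaining 20 GB)
37 GB → drive 2 (remaining 27 GB)
16 GB → drive 2 (remaining 11 GB)
12 GB → drive 1 (remaining 8 GB)
43 GB → drive 3 (remaining 21 GB)
41 GB → drive 4 (remaining 23 GB)
8 GB → drive 4 (remaining 15 GB)
9 GB → drive 3 (remaining 12 GB)
10 GB → drive 4 (remaining 5 GB)
6 GB → drive 3 (remaining 6 GB)
33 GB → drive 5 (remaining 31 GB)
18 GB → drive 5 (remaining 13 GB)
39 GB → drive 6 (remaining 25 GB)
33 GB → drive 7 (remaining 31 GB)
34 GB → drive 8 (remaining 30 GB)
45 GB → drive 9 (remaining 19 GB)
14 GB → drive 7 (remaining 17 GB)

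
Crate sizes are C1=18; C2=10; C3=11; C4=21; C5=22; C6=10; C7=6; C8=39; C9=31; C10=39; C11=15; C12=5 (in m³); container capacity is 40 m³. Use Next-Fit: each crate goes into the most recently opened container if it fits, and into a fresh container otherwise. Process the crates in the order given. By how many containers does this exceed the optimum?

1

Next-Fit: [18,10,11] [21] [22,10,6] [39] [31] [39] [15,5] → 7 containers.
Total size 227 m³; any packing needs at least ⌈227/40⌉ = 6 containers.
An optimal packing achieves that bound: [39] [39] [31,6] [22,18] [21,15] [11,10,10,5] → 6 containers.
Excess: 7 − 6 = 1.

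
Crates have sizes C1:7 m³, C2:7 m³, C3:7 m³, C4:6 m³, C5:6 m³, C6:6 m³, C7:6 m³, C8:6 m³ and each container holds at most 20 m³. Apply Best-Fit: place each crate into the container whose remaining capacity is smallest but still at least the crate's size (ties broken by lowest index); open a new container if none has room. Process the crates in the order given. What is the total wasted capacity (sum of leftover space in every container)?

container 1: place C1 (7 m³), 13 m³ left
container 1: place C2 (7 m³), 6 m³ left
container 2: place C3 (7 m³), 13 m³ left
container 1: place C4 (6 m³), 0 m³ left
container 2: place C5 (6 m³), 7 m³ left
container 2: place C6 (6 m³), 1 m³ left
container 3: place C7 (6 m³), 14 m³ left
container 3: place C8 (6 m³), 8 m³ left
3 containers × 20 m³ = 60 m³; used 51 m³; unused 9 m³.

9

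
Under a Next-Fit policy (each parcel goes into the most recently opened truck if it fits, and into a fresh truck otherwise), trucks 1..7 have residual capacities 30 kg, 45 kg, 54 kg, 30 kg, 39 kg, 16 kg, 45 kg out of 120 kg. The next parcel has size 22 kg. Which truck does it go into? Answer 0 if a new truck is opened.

7

Next-Fit only looks at truck 7, which has 45 kg free.
22 kg fits there.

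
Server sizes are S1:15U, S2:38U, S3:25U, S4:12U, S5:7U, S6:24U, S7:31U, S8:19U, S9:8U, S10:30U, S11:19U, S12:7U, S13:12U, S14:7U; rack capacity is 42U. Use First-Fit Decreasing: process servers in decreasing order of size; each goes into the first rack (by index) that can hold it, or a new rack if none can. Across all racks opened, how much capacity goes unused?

40

Sorted descending: 38, 31, 30, 25, 24, 19, 19, 15, 12, 12, 8, 7, 7, 7.
38U → rack 1 (remaining 4U)
31U → rack 2 (remaining 11U)
30U → rack 3 (remaining 12U)
25U → rack 4 (remaining 17U)
24U → rack 5 (remaining 18U)
19U → rack 6 (remaining 23U)
19U → rack 6 (remaining 4U)
15U → rack 4 (remaining 2U)
12U → rack 3 (remaining 0U)
12U → rack 5 (remaining 6U)
8U → rack 2 (remaining 3U)
7U → rack 7 (remaining 35U)
7U → rack 7 (remaining 28U)
7U → rack 7 (remaining 21U)
7 racks × 42U = 294U; used 254U; unused 40U.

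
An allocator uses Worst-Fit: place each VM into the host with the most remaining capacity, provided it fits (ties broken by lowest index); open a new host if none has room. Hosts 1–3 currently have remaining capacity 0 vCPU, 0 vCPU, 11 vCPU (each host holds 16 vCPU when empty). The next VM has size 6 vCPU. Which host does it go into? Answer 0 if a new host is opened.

3

Hosts with room: host 3 (11 vCPU).
Most room is host 3 with 11 vCPU free.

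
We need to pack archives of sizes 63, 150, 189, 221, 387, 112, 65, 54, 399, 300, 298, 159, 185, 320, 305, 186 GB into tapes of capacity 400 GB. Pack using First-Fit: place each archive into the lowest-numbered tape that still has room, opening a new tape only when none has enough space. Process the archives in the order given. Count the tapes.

10

tape 1: place 63 GB, 337 GB left
tape 1: place 150 GB, 187 GB left
tape 2: place 189 GB, 211 GB left
tape 3: place 221 GB, 179 GB left
tape 4: place 387 GB, 13 GB left
tape 1: place 112 GB, 75 GB left
tape 1: place 65 GB, 10 GB left
tape 2: place 54 GB, 157 GB left
tape 5: place 399 GB, 1 GB left
tape 6: place 300 GB, 100 GB left
tape 7: place 298 GB, 102 GB left
tape 3: place 159 GB, 20 GB left
tape 8: place 185 GB, 215 GB left
tape 9: place 320 GB, 80 GB left
tape 10: place 305 GB, 95 GB left
tape 8: place 186 GB, 29 GB left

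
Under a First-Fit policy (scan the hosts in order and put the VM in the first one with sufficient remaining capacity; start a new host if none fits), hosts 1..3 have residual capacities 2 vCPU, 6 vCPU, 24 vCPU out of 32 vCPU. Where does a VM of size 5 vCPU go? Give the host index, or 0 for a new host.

Hosts with room: host 2 (6 vCPU), host 3 (24 vCPU).
The first with room is host 2.

2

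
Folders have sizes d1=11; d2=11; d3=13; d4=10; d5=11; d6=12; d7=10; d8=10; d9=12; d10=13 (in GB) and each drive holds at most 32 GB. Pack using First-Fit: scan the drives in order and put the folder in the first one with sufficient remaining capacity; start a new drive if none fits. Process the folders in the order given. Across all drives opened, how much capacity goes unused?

Put d1 (11 GB) in drive 1; 21 GB remain.
Put d2 (11 GB) in drive 1; 10 GB remain.
Put d3 (13 GB) in drive 2; 19 GB remain.
Put d4 (10 GB) in drive 1; 0 GB remain.
Put d5 (11 GB) in drive 2; 8 GB remain.
Put d6 (12 GB) in drive 3; 20 GB remain.
Put d7 (10 GB) in drive 3; 10 GB remain.
Put d8 (10 GB) in drive 3; 0 GB remain.
Put d9 (12 GB) in drive 4; 20 GB remain.
Put d10 (13 GB) in drive 4; 7 GB remain.
4 drives × 32 GB = 128 GB; used 113 GB; unused 15 GB.

15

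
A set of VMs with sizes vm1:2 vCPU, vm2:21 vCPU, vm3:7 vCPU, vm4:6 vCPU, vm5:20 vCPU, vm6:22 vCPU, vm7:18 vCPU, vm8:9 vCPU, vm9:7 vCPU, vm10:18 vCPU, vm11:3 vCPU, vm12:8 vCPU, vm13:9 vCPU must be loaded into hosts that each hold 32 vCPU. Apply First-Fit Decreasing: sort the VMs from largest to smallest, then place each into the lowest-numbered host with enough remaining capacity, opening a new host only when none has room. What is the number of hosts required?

5

Sorted descending: 22, 21, 20, 18, 18, 9, 9, 8, 7, 7, 6, 3, 2.
22 vCPU → host 1 (remaining 10 vCPU)
21 vCPU → host 2 (remaining 11 vCPU)
20 vCPU → host 3 (remaining 12 vCPU)
18 vCPU → host 4 (remaining 14 vCPU)
18 vCPU → host 5 (remaining 14 vCPU)
9 vCPU → host 1 (remaining 1 vCPU)
9 vCPU → host 2 (remaining 2 vCPU)
8 vCPU → host 3 (remaining 4 vCPU)
7 vCPU → host 4 (remaining 7 vCPU)
7 vCPU → host 4 (remaining 0 vCPU)
6 vCPU → host 5 (remaining 8 vCPU)
3 vCPU → host 3 (remaining 1 vCPU)
2 vCPU → host 2 (remaining 0 vCPU)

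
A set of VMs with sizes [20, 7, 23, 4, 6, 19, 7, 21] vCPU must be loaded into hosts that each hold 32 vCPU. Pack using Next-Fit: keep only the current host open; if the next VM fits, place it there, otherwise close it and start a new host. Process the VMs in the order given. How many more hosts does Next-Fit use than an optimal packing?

Next-Fit: [20,7] [23,4] [6,19,7] [21] → 4 hosts.
Total size 107 vCPU; any packing needs at least ⌈107/32⌉ = 4 hosts.
So 4 is already optimal.

0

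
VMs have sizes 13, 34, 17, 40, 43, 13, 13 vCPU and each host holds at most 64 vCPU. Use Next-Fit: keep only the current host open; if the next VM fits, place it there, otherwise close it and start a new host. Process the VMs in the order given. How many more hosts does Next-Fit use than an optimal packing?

1

Next-Fit: [13,34,17] [40] [43,13] [13] → 4 hosts.
Total size 173 vCPU; any packing needs at least ⌈173/64⌉ = 3 hosts.
An optimal packing achieves that bound: [43,17] [40,13] [34,13,13] → 3 hosts.
Excess: 4 − 3 = 1.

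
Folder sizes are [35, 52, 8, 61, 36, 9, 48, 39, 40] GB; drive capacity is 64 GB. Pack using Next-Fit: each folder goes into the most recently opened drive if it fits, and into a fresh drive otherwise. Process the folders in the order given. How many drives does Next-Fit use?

7

35 GB → drive 1 (remaining 29 GB)
52 GB → drive 2 (remaining 12 GB)
8 GB → drive 2 (remaining 4 GB)
61 GB → drive 3 (remaining 3 GB)
36 GB → drive 4 (remaining 28 GB)
9 GB → drive 4 (remaining 19 GB)
48 GB → drive 5 (remaining 16 GB)
39 GB → drive 6 (remaining 25 GB)
40 GB → drive 7 (remaining 24 GB)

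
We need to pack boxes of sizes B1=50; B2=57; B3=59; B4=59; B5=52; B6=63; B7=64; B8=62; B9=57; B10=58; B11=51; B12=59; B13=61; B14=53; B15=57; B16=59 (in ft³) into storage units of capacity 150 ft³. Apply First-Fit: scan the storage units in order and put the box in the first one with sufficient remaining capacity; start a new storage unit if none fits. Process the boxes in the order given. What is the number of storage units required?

Put B1 (50 ft³) in storage unit 1; 100 ft³ remain.
Put B2 (57 ft³) in storage unit 1; 43 ft³ remain.
Put B3 (59 ft³) in storage unit 2; 91 ft³ remain.
Put B4 (59 ft³) in storage unit 2; 32 ft³ remain.
Put B5 (52 ft³) in storage unit 3; 98 ft³ remain.
Put B6 (63 ft³) in storage unit 3; 35 ft³ remain.
Put B7 (64 ft³) in storage unit 4; 86 ft³ remain.
Put B8 (62 ft³) in storage unit 4; 24 ft³ remain.
Put B9 (57 ft³) in storage unit 5; 93 ft³ remain.
Put B10 (58 ft³) in storage unit 5; 35 ft³ remain.
Put B11 (51 ft³) in storage unit 6; 99 ft³ remain.
Put B12 (59 ft³) in storage unit 6; 40 ft³ remain.
Put B13 (61 ft³) in storage unit 7; 89 ft³ remain.
Put B14 (53 ft³) in storage unit 7; 36 ft³ remain.
Put B15 (57 ft³) in storage unit 8; 93 ft³ remain.
Put B16 (59 ft³) in storage unit 8; 34 ft³ remain.

8 storage units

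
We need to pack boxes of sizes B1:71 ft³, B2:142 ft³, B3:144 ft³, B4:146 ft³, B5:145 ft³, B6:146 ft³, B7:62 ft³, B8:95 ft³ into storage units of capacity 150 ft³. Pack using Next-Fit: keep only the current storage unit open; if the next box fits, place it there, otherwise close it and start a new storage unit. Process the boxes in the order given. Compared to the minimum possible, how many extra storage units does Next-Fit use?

Next-Fit: [71] [142] [144] [146] [145] [146] [62] [95] → 8 storage units.
Total size 951 ft³; any packing needs at least ⌈951/150⌉ = 7 storage units.
An optimal packing achieves that bound: [146] [146] [145] [144] [142] [95] [71,62] → 7 storage units.
Excess: 8 − 7 = 1.

1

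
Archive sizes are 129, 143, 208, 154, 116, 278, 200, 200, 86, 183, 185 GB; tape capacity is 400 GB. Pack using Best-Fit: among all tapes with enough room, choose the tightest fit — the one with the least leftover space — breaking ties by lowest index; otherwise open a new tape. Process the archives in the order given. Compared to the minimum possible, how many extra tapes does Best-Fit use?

0

Best-Fit: [129,143,116] [208,154] [278,86] [200,200] [183,185] → 5 tapes.
Total size 1882 GB; any packing needs at least ⌈1882/400⌉ = 5 tapes.
So 5 is already optimal.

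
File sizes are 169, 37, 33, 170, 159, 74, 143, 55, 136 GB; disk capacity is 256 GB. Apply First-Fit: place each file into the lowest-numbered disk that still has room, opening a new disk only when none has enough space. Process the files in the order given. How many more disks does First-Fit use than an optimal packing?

0

First-Fit: [169,37,33] [170,74] [159,55] [143] [136] → 5 disks.
5 files exceed 128 GB (half the capacity), and no two of those can share a disk, so at least 5 disks are needed.
So 5 is already optimal.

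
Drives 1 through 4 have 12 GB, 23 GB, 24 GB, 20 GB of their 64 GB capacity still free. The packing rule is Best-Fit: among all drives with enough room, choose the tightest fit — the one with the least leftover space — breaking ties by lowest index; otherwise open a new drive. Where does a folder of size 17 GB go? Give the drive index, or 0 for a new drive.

Drives with room: drive 2 (23 GB), drive 3 (24 GB), drive 4 (20 GB).
Tightest fit is drive 4 with 20 GB free.

4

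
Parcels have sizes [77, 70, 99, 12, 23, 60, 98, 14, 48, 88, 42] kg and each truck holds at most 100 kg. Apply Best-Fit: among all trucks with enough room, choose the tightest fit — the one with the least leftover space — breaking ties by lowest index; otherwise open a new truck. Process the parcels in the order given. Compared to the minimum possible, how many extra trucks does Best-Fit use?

0

Best-Fit: [77,12] [70,23] [99] [60,14] [98] [48,42] [88] → 7 trucks.
Total size 631 kg; any packing needs at least ⌈631/100⌉ = 7 trucks.
So 7 is already optimal.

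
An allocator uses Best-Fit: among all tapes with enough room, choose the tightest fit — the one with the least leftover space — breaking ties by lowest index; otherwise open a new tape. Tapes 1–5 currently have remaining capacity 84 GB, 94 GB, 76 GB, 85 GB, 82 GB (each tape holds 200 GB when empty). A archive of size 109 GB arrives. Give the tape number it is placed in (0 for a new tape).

No tape has ≥ 109 GB free, so a new tape is opened.

0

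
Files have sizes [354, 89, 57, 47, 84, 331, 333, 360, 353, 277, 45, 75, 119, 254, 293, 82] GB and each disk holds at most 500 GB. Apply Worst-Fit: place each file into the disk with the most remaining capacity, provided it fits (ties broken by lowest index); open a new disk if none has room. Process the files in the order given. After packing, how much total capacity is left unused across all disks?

847

354 GB → disk 1 (remaining 146 GB)
89 GB → disk 1 (remaining 57 GB)
57 GB → disk 1 (remaining 0 GB)
47 GB → disk 2 (remaining 453 GB)
84 GB → disk 2 (remaining 369 GB)
331 GB → disk 2 (remaining 38 GB)
333 GB → disk 3 (remaining 167 GB)
360 GB → disk 4 (remaining 140 GB)
353 GB → disk 5 (remaining 147 GB)
277 GB → disk 6 (remaining 223 GB)
45 GB → disk 6 (remaining 178 GB)
75 GB → disk 6 (remaining 103 GB)
119 GB → disk 3 (remaining 48 GB)
254 GB → disk 7 (remaining 246 GB)
293 GB → disk 8 (remaining 207 GB)
82 GB → disk 7 (remaining 164 GB)
8 disks × 500 GB = 4000 GB; used 3153 GB; unused 847 GB.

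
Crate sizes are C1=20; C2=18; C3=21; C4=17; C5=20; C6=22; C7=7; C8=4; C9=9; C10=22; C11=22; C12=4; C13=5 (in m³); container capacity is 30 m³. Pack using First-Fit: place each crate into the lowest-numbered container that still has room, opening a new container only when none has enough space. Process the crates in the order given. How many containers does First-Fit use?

container 1: place C1 (20 m³), 10 m³ left
container 2: place C2 (18 m³), 12 m³ left
container 3: place C3 (21 m³), 9 m³ left
container 4: place C4 (17 m³), 13 m³ left
container 5: place C5 (20 m³), 10 m³ left
container 6: place C6 (22 m³), 8 m³ left
container 1: place C7 (7 m³), 3 m³ left
container 2: place C8 (4 m³), 8 m³ left
container 3: place C9 (9 m³), 0 m³ left
container 7: place C10 (22 m³), 8 m³ left
container 8: place C11 (22 m³), 8 m³ left
container 2: place C12 (4 m³), 4 m³ left
container 4: place C13 (5 m³), 8 m³ left
Final containers: [20,7] [18,4,4] [21,9] [17,5] [20] [22] [22] [22].

8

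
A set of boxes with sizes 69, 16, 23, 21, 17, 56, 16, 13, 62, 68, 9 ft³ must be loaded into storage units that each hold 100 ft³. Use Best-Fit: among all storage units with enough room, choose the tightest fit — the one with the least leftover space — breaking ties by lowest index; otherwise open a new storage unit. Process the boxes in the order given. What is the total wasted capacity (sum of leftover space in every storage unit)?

130

storage unit 1: place 69 ft³, 31 ft³ left
storage unit 1: place 16 ft³, 15 ft³ left
storage unit 2: place 23 ft³, 77 ft³ left
storage unit 2: place 21 ft³, 56 ft³ left
storage unit 2: place 17 ft³, 39 ft³ left
storage unit 3: place 56 ft³, 44 ft³ left
storage unit 2: place 16 ft³, 23 ft³ left
storage unit 1: place 13 ft³, 2 ft³ left
storage unit 4: place 62 ft³, 38 ft³ left
storage unit 5: place 68 ft³, 32 ft³ left
storage unit 2: place 9 ft³, 14 ft³ left
5 storage units × 100 ft³ = 500 ft³; used 370 ft³; unused 130 ft³.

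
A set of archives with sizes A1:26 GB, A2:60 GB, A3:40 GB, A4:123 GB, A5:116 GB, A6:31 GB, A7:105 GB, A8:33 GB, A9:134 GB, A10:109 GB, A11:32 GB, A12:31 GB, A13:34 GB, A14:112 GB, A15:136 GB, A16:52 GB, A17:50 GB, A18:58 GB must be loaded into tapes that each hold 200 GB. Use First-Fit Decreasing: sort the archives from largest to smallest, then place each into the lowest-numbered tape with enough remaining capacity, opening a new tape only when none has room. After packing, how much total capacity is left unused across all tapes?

118

Sorted descending: 136, 134, 123, 116, 112, 109, 105, 60, 58, 52, 50, 40, 34, 33, 32, 31, 31, 26.
tape 1: place 136 GB, 64 GB left
tape 2: place 134 GB, 66 GB left
tape 3: place 123 GB, 77 GB left
tape 4: place 116 GB, 84 GB left
tape 5: place 112 GB, 88 GB left
tape 6: place 109 GB, 91 GB left
tape 7: place 105 GB, 95 GB left
tape 1: place 60 GB, 4 GB left
tape 2: place 58 GB, 8 GB left
tape 3: place 52 GB, 25 GB left
tape 4: place 50 GB, 34 GB left
tape 5: place 40 GB, 48 GB left
tape 4: place 34 GB, 0 GB left
tape 5: place 33 GB, 15 GB left
tape 6: place 32 GB, 59 GB left
tape 6: place 31 GB, 28 GB left
tape 7: place 31 GB, 64 GB left
tape 6: place 26 GB, 2 GB left
7 tapes × 200 GB = 1400 GB; used 1282 GB; unused 118 GB.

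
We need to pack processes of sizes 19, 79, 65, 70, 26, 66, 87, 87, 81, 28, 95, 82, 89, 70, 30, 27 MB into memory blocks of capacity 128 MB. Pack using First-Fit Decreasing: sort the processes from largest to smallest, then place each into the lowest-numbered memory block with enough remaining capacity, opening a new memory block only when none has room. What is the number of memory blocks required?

Sorted descending: 95, 89, 87, 87, 82, 81, 79, 70, 70, 66, 65, 30, 28, 27, 26, 19.
memory block 1: place 95 MB, 33 MB left
memory block 2: place 89 MB, 39 MB left
memory block 3: place 87 MB, 41 MB left
memory block 4: place 87 MB, 41 MB left
memory block 5: place 82 MB, 46 MB left
memory block 6: place 81 MB, 47 MB left
memory block 7: place 79 MB, 49 MB left
memory block 8: place 70 MB, 58 MB left
memory block 9: place 70 MB, 58 MB left
memory block 10: place 66 MB, 62 MB left
memory block 11: place 65 MB, 63 MB left
memory block 1: place 30 MB, 3 MB left
memory block 2: place 28 MB, 11 MB left
memory block 3: place 27 MB, 14 MB left
memory block 4: place 26 MB, 15 MB left
memory block 5: place 19 MB, 27 MB left
Final memory blocks: [95,30] [89,28] [87,27] [87,26] [82,19] [81] [79] [70] [70] [66] [65].

11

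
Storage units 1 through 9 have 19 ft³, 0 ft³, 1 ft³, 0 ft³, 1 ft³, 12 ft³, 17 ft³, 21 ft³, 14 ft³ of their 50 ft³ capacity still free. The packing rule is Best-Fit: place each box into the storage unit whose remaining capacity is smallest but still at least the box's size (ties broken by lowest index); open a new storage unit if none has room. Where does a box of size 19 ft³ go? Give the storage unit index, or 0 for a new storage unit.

Storage units with room: storage unit 1 (19 ft³), storage unit 8 (21 ft³).
Tightest fit is storage unit 1 with 19 ft³ free.

1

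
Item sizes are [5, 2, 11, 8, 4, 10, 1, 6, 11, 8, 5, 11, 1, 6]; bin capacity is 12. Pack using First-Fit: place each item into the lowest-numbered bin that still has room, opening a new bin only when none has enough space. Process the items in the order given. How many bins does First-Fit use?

9

5 → bin 1 (remaining 7)
2 → bin 1 (remaining 5)
11 → bin 2 (remaining 1)
8 → bin 3 (remaining 4)
4 → bin 1 (remaining 1)
10 → bin 4 (remaining 2)
1 → bin 1 (remaining 0)
6 → bin 5 (remaining 6)
11 → bin 6 (remaining 1)
8 → bin 7 (remaining 4)
5 → bin 5 (remaining 1)
11 → bin 8 (remaining 1)
1 → bin 2 (remaining 0)
6 → bin 9 (remaining 6)
Final bins: [5,2,4,1] [11,1] [8] [10] [6,5] [11] [8] [11] [6].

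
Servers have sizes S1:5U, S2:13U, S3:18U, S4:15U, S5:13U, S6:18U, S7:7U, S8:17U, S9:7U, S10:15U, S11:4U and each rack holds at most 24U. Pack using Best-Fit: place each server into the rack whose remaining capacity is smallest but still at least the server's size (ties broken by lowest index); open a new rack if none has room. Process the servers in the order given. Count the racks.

Put S1 (5U) in rack 1; 19U remain.
Put S2 (13U) in rack 1; 6U remain.
Put S3 (18U) in rack 2; 6U remain.
Put S4 (15U) in rack 3; 9U remain.
Put S5 (13U) in rack 4; 11U remain.
Put S6 (18U) in rack 5; 6U remain.
Put S7 (7U) in rack 3; 2U remain.
Put S8 (17U) in rack 6; 7U remain.
Put S9 (7U) in rack 6; 0U remain.
Put S10 (15U) in rack 7; 9U remain.
Put S11 (4U) in rack 1; 2U remain.
Final racks: [5,13,4] [18] [15,7] [13] [18] [17,7] [15].

7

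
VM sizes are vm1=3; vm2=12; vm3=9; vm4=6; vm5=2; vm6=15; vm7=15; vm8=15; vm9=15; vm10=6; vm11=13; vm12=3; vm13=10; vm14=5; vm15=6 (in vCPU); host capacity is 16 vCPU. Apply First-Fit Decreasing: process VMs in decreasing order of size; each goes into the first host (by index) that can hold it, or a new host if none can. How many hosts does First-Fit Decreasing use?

Sorted descending: 15, 15, 15, 15, 13, 12, 10, 9, 6, 6, 6, 5, 3, 3, 2.
host 1: place 15 vCPU, 1 vCPU left
host 2: place 15 vCPU, 1 vCPU left
host 3: place 15 vCPU, 1 vCPU left
host 4: place 15 vCPU, 1 vCPU left
host 5: place 13 vCPU, 3 vCPU left
host 6: place 12 vCPU, 4 vCPU left
host 7: place 10 vCPU, 6 vCPU left
host 8: place 9 vCPU, 7 vCPU left
host 7: place 6 vCPU, 0 vCPU left
host 8: place 6 vCPU, 1 vCPU left
host 9: place 6 vCPU, 10 vCPU left
host 9: place 5 vCPU, 5 vCPU left
host 5: place 3 vCPU, 0 vCPU left
host 6: place 3 vCPU, 1 vCPU left
host 9: place 2 vCPU, 3 vCPU left
Final hosts: [15] [15] [15] [15] [13,3] [12,3] [10,6] [9,6] [6,5,2].

9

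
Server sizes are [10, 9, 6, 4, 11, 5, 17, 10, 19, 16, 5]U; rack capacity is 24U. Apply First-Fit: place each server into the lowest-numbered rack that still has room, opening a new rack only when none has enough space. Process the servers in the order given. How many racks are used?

Put 10U in rack 1; 14U remain.
Put 9U in rack 1; 5U remain.
Put 6U in rack 2; 18U remain.
Put 4U in rack 1; 1U remain.
Put 11U in rack 2; 7U remain.
Put 5U in rack 2; 2U remain.
Put 17U in rack 3; 7U remain.
Put 10U in rack 4; 14U remain.
Put 19U in rack 5; 5U remain.
Put 16U in rack 6; 8U remain.
Put 5U in rack 3; 2U remain.

6 racks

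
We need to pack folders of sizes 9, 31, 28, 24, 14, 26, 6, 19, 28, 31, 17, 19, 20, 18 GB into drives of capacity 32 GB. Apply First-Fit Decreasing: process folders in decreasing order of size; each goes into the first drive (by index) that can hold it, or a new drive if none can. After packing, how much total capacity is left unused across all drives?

62

Sorted descending: 31, 31, 28, 28, 26, 24, 20, 19, 19, 18, 17, 14, 9, 6.
drive 1: place 31 GB, 1 GB left
drive 2: place 31 GB, 1 GB left
drive 3: place 28 GB, 4 GB left
drive 4: place 28 GB, 4 GB left
drive 5: place 26 GB, 6 GB left
drive 6: place 24 GB, 8 GB left
drive 7: place 20 GB, 12 GB left
drive 8: place 19 GB, 13 GB left
drive 9: place 19 GB, 13 GB left
drive 10: place 18 GB, 14 GB left
drive 11: place 17 GB, 15 GB left
drive 10: place 14 GB, 0 GB left
drive 7: place 9 GB, 3 GB left
drive 5: place 6 GB, 0 GB left
11 drives × 32 GB = 352 GB; used 290 GB; unused 62 GB.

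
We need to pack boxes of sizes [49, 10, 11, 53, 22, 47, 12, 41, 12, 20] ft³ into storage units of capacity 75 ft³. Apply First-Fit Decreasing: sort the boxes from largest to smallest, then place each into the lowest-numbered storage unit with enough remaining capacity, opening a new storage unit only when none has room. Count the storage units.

4

Sorted descending: 53, 49, 47, 41, 22, 20, 12, 12, 11, 10.
Put 53 ft³ in storage unit 1; 22 ft³ remain.
Put 49 ft³ in storage unit 2; 26 ft³ remain.
Put 47 ft³ in storage unit 3; 28 ft³ remain.
Put 41 ft³ in storage unit 4; 34 ft³ remain.
Put 22 ft³ in storage unit 1; 0 ft³ remain.
Put 20 ft³ in storage unit 2; 6 ft³ remain.
Put 12 ft³ in storage unit 3; 16 ft³ remain.
Put 12 ft³ in storage unit 3; 4 ft³ remain.
Put 11 ft³ in storage unit 4; 23 ft³ remain.
Put 10 ft³ in storage unit 4; 13 ft³ remain.
Final storage units: [53,22] [49,20] [47,12,12] [41,11,10].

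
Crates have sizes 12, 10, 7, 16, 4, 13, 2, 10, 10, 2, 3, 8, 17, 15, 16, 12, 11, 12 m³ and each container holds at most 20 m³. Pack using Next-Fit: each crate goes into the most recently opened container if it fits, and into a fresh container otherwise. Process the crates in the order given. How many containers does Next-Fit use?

12

12 m³ → container 1 (remaining 8 m³)
10 m³ → container 2 (remaining 10 m³)
7 m³ → container 2 (remaining 3 m³)
16 m³ → container 3 (remaining 4 m³)
4 m³ → container 3 (remaining 0 m³)
13 m³ → container 4 (remaining 7 m³)
2 m³ → container 4 (remaining 5 m³)
10 m³ → container 5 (remaining 10 m³)
10 m³ → container 5 (remaining 0 m³)
2 m³ → container 6 (remaining 18 m³)
3 m³ → container 6 (remaining 15 m³)
8 m³ → container 6 (remaining 7 m³)
17 m³ → container 7 (remaining 3 m³)
15 m³ → container 8 (remaining 5 m³)
16 m³ → container 9 (remaining 4 m³)
12 m³ → container 10 (remaining 8 m³)
11 m³ → container 11 (remaining 9 m³)
12 m³ → container 12 (remaining 8 m³)
Final containers: [12] [10,7] [16,4] [13,2] [10,10] [2,3,8] [17] [15] [16] [12] [11] [12].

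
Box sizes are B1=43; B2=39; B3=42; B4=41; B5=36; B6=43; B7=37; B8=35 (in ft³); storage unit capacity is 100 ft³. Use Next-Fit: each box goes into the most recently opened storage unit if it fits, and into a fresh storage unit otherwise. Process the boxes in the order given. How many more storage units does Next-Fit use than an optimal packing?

0

Next-Fit: [43,39] [42,41] [36,43] [37,35] → 4 storage units.
Total size 316 ft³; any packing needs at least ⌈316/100⌉ = 4 storage units.
So 4 is already optimal.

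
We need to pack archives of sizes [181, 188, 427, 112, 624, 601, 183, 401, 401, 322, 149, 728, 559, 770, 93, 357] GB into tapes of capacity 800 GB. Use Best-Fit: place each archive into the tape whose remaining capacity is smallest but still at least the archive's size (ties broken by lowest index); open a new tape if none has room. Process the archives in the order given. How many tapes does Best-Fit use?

9

tape 1: place 181 GB, 619 GB left
tape 1: place 188 GB, 431 GB left
tape 1: place 427 GB, 4 GB left
tape 2: place 112 GB, 688 GB left
tape 2: place 624 GB, 64 GB left
tape 3: place 601 GB, 199 GB left
tape 3: place 183 GB, 16 GB left
tape 4: place 401 GB, 399 GB left
tape 5: place 401 GB, 399 GB left
tape 4: place 322 GB, 77 GB left
tape 5: place 149 GB, 250 GB left
tape 6: place 728 GB, 72 GB left
tape 7: place 559 GB, 241 GB left
tape 8: place 770 GB, 30 GB left
tape 7: place 93 GB, 148 GB left
tape 9: place 357 GB, 443 GB left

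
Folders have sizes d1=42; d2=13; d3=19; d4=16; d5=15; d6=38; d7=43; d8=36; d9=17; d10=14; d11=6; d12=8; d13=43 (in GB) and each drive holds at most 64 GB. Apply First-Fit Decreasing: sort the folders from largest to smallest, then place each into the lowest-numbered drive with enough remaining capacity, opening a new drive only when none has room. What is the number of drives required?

Sorted descending: 43, 43, 42, 38, 36, 19, 17, 16, 15, 14, 13, 8, 6.
43 GB → drive 1 (remaining 21 GB)
43 GB → drive 2 (remaining 21 GB)
42 GB → drive 3 (remaining 22 GB)
38 GB → drive 4 (remaining 26 GB)
36 GB → drive 5 (remaining 28 GB)
19 GB → drive 1 (remaining 2 GB)
17 GB → drive 2 (remaining 4 GB)
16 GB → drive 3 (remaining 6 GB)
15 GB → drive 4 (remaining 11 GB)
14 GB → drive 5 (remaining 14 GB)
13 GB → drive 5 (remaining 1 GB)
8 GB → drive 4 (remaining 3 GB)
6 GB → drive 3 (remaining 0 GB)
Final drives: [43,19] [43,17] [42,16,6] [38,15,8] [36,14,13].

5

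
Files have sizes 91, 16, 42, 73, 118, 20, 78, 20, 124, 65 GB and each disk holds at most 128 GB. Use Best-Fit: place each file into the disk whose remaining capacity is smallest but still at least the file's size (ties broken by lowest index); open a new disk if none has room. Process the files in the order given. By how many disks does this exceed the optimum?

0

Best-Fit: [91,16,20] [42,73] [118] [78,20] [124] [65] → 6 disks.
Total size 647 GB; any packing needs at least ⌈647/128⌉ = 6 disks.
So 6 is already optimal.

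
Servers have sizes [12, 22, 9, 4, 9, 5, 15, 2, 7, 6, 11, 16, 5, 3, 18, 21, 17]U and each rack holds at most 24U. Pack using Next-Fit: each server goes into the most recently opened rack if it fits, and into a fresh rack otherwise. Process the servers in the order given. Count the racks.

9

rack 1: place 12U, 12U left
rack 2: place 22U, 2U left
rack 3: place 9U, 15U left
rack 3: place 4U, 11U left
rack 3: place 9U, 2U left
rack 4: place 5U, 19U left
rack 4: place 15U, 4U left
rack 4: place 2U, 2U left
rack 5: place 7U, 17U left
rack 5: place 6U, 11U left
rack 5: place 11U, 0U left
rack 6: place 16U, 8U left
rack 6: place 5U, 3U left
rack 6: place 3U, 0U left
rack 7: place 18U, 6U left
rack 8: place 21U, 3U left
rack 9: place 17U, 7U left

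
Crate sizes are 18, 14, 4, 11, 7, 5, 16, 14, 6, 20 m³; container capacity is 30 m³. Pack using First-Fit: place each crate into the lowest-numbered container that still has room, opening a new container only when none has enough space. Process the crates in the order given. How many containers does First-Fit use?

4 containers

18 m³ → container 1 (remaining 12 m³)
14 m³ → container 2 (remaining 16 m³)
4 m³ → container 1 (remaining 8 m³)
11 m³ → container 2 (remaining 5 m³)
7 m³ → container 1 (remaining 1 m³)
5 m³ → container 2 (remaining 0 m³)
16 m³ → container 3 (remaining 14 m³)
14 m³ → container 3 (remaining 0 m³)
6 m³ → container 4 (remaining 24 m³)
20 m³ → container 4 (remaining 4 m³)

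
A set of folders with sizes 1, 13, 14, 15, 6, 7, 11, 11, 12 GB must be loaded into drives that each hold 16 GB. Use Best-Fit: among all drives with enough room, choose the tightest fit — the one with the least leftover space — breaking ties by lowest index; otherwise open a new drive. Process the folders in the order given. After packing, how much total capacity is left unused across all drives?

drive 1: place 1 GB, 15 GB left
drive 1: place 13 GB, 2 GB left
drive 2: place 14 GB, 2 GB left
drive 3: place 15 GB, 1 GB left
drive 4: place 6 GB, 10 GB left
drive 4: place 7 GB, 3 GB left
drive 5: place 11 GB, 5 GB left
drive 6: place 11 GB, 5 GB left
drive 7: place 12 GB, 4 GB left
7 drives × 16 GB = 112 GB; used 90 GB; unused 22 GB.

22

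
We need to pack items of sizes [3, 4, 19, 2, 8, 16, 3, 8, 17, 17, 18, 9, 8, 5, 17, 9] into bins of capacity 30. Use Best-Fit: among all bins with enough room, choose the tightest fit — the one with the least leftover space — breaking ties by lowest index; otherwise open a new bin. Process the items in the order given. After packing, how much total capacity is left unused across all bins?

3 → bin 1 (remaining 27)
4 → bin 1 (remaining 23)
19 → bin 1 (remaining 4)
2 → bin 1 (remaining 2)
8 → bin 2 (remaining 22)
16 → bin 2 (remaining 6)
3 → bin 2 (remaining 3)
8 → bin 3 (remaining 22)
17 → bin 3 (remaining 5)
17 → bin 4 (remaining 13)
18 → bin 5 (remaining 12)
9 → bin 5 (remaining 3)
8 → bin 4 (remaining 5)
5 → bin 3 (remaining 0)
17 → bin 6 (remaining 13)
9 → bin 6 (remaining 4)
6 bins × 30 = 180; used 163; unused 17.

17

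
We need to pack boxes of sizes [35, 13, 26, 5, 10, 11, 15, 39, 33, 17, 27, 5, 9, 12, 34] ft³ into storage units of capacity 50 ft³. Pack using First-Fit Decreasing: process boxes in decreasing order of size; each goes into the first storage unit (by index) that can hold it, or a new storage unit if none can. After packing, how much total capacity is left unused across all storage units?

Sorted descending: 39, 35, 34, 33, 27, 26, 17, 15, 13, 12, 11, 10, 9, 5, 5.
storage unit 1: place 39 ft³, 11 ft³ left
storage unit 2: place 35 ft³, 15 ft³ left
storage unit 3: place 34 ft³, 16 ft³ left
storage unit 4: place 33 ft³, 17 ft³ left
storage unit 5: place 27 ft³, 23 ft³ left
storage unit 6: place 26 ft³, 24 ft³ left
storage unit 4: place 17 ft³, 0 ft³ left
storage unit 2: place 15 ft³, 0 ft³ left
storage unit 3: place 13 ft³, 3 ft³ left
storage unit 5: place 12 ft³, 11 ft³ left
storage unit 1: place 11 ft³, 0 ft³ left
storage unit 5: place 10 ft³, 1 ft³ left
storage unit 6: place 9 ft³, 15 ft³ left
storage unit 6: place 5 ft³, 10 ft³ left
storage unit 6: place 5 ft³, 5 ft³ left
6 storage units × 50 ft³ = 300 ft³; used 291 ft³; unused 9 ft³.

9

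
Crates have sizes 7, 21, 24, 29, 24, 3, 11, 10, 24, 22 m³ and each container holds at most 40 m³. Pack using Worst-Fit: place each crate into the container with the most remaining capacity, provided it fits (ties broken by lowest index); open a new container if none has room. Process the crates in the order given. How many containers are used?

container 1: place 7 m³, 33 m³ left
container 1: place 21 m³, 12 m³ left
container 2: place 24 m³, 16 m³ left
container 3: place 29 m³, 11 m³ left
container 4: place 24 m³, 16 m³ left
container 2: place 3 m³, 13 m³ left
container 4: place 11 m³, 5 m³ left
container 2: place 10 m³, 3 m³ left
container 5: place 24 m³, 16 m³ left
container 6: place 22 m³, 18 m³ left

6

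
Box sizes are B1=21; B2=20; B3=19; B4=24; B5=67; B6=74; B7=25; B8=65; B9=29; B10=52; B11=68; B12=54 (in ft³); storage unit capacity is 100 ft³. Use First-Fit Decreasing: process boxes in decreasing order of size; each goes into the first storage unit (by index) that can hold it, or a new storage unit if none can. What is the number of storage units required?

6

Sorted descending: 74, 68, 67, 65, 54, 52, 29, 25, 24, 21, 20, 19.
storage unit 1: place 74 ft³, 26 ft³ left
storage unit 2: place 68 ft³, 32 ft³ left
storage unit 3: place 67 ft³, 33 ft³ left
storage unit 4: place 65 ft³, 35 ft³ left
storage unit 5: place 54 ft³, 46 ft³ left
storage unit 6: place 52 ft³, 48 ft³ left
storage unit 2: place 29 ft³, 3 ft³ left
storage unit 1: place 25 ft³, 1 ft³ left
storage unit 3: place 24 ft³, 9 ft³ left
storage unit 4: place 21 ft³, 14 ft³ left
storage unit 5: place 20 ft³, 26 ft³ left
storage unit 5: place 19 ft³, 7 ft³ left
Final storage units: [74,25] [68,29] [67,24] [65,21] [54,20,19] [52].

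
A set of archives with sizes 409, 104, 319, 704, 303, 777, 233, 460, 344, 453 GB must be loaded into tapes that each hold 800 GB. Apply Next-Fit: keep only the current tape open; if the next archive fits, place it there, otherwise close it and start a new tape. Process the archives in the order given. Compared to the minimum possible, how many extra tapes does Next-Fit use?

Next-Fit: [409,104] [319] [704] [303] [777] [233,460] [344,453] → 7 tapes.
Total size 4106 GB; any packing needs at least ⌈4106/800⌉ = 6 tapes.
An optimal packing achieves that bound: [777] [704] [460,319] [453,344] [409,303] [233,104] → 6 tapes.
Excess: 7 − 6 = 1.

1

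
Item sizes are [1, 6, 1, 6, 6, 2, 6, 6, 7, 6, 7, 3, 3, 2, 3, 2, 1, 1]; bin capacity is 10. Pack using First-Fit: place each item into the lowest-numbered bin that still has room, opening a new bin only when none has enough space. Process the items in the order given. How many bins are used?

8

bin 1: place 1, 9 left
bin 1: place 6, 3 left
bin 1: place 1, 2 left
bin 2: place 6, 4 left
bin 3: place 6, 4 left
bin 1: place 2, 0 left
bin 4: place 6, 4 left
bin 5: place 6, 4 left
bin 6: place 7, 3 left
bin 7: place 6, 4 left
bin 8: place 7, 3 left
bin 2: place 3, 1 left
bin 3: place 3, 1 left
bin 4: place 2, 2 left
bin 5: place 3, 1 left
bin 4: place 2, 0 left
bin 2: place 1, 0 left
bin 3: place 1, 0 left
Final bins: [1,6,1,2] [6,3,1] [6,3,1] [6,2,2] [6,3] [7] [6] [7].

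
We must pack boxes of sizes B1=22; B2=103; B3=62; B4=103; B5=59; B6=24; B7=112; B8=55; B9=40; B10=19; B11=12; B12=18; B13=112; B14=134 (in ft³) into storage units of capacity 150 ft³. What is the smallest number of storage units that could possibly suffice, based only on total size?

6 storage units

Total size = 22 + 103 + 62 + 103 + 59 + 24 + 112 + 55 + 40 + 19 + 12 + 18 + 112 + 134 = 875 ft³.
⌈875 / 150⌉ = 6.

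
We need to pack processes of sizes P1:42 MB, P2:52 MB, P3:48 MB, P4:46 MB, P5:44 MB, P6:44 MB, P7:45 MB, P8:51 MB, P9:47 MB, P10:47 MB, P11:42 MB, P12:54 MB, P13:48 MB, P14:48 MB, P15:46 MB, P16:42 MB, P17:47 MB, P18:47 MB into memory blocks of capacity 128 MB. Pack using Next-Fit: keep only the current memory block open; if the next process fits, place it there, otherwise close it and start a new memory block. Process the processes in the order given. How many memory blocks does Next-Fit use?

9

Put P1 (42 MB) in memory block 1; 86 MB remain.
Put P2 (52 MB) in memory block 1; 34 MB remain.
Put P3 (48 MB) in memory block 2; 80 MB remain.
Put P4 (46 MB) in memory block 2; 34 MB remain.
Put P5 (44 MB) in memory block 3; 84 MB remain.
Put P6 (44 MB) in memory block 3; 40 MB remain.
Put P7 (45 MB) in memory block 4; 83 MB remain.
Put P8 (51 MB) in memory block 4; 32 MB remain.
Put P9 (47 MB) in memory block 5; 81 MB remain.
Put P10 (47 MB) in memory block 5; 34 MB remain.
Put P11 (42 MB) in memory block 6; 86 MB remain.
Put P12 (54 MB) in memory block 6; 32 MB remain.
Put P13 (48 MB) in memory block 7; 80 MB remain.
Put P14 (48 MB) in memory block 7; 32 MB remain.
Put P15 (46 MB) in memory block 8; 82 MB remain.
Put P16 (42 MB) in memory block 8; 40 MB remain.
Put P17 (47 MB) in memory block 9; 81 MB remain.
Put P18 (47 MB) in memory block 9; 34 MB remain.
Final memory blocks: [42,52] [48,46] [44,44] [45,51] [47,47] [42,54] [48,48] [46,42] [47,47].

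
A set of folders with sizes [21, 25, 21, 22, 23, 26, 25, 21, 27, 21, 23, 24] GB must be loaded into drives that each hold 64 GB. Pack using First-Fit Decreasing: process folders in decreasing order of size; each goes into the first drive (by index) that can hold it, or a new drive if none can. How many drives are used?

6

Sorted descending: 27, 26, 25, 25, 24, 23, 23, 22, 21, 21, 21, 21.
Put 27 GB in drive 1; 37 GB remain.
Put 26 GB in drive 1; 11 GB remain.
Put 25 GB in drive 2; 39 GB remain.
Put 25 GB in drive 2; 14 GB remain.
Put 24 GB in drive 3; 40 GB remain.
Put 23 GB in drive 3; 17 GB remain.
Put 23 GB in drive 4; 41 GB remain.
Put 22 GB in drive 4; 19 GB remain.
Put 21 GB in drive 5; 43 GB remain.
Put 21 GB in drive 5; 22 GB remain.
Put 21 GB in drive 5; 1 GB remain.
Put 21 GB in drive 6; 43 GB remain.
Final drives: [27,26] [25,25] [24,23] [23,22] [21,21,21] [21].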